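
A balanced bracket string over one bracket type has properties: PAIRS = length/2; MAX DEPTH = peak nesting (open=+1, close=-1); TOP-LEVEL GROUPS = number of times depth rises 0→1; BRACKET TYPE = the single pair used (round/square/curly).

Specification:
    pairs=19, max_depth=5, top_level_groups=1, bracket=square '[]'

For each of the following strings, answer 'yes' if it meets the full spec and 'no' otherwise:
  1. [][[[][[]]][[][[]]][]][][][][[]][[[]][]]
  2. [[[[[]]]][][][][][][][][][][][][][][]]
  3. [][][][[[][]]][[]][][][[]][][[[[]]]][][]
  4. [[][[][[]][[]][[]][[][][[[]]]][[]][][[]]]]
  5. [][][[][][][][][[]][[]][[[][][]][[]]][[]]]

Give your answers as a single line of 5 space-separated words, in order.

Answer: no yes no no no

Derivation:
String 1 '[][[[][[]]][[][[]]][]][][][][[]][[[]][]]': depth seq [1 0 1 2 3 2 3 4 3 2 1 2 3 2 3 4 3 2 1 2 1 0 1 0 1 0 1 0 1 2 1 0 1 2 3 2 1 2 1 0]
  -> pairs=20 depth=4 groups=7 -> no
String 2 '[[[[[]]]][][][][][][][][][][][][][][]]': depth seq [1 2 3 4 5 4 3 2 1 2 1 2 1 2 1 2 1 2 1 2 1 2 1 2 1 2 1 2 1 2 1 2 1 2 1 2 1 0]
  -> pairs=19 depth=5 groups=1 -> yes
String 3 '[][][][[[][]]][[]][][][[]][][[[[]]]][][]': depth seq [1 0 1 0 1 0 1 2 3 2 3 2 1 0 1 2 1 0 1 0 1 0 1 2 1 0 1 0 1 2 3 4 3 2 1 0 1 0 1 0]
  -> pairs=20 depth=4 groups=12 -> no
String 4 '[[][[][[]][[]][[]][[][][[[]]]][[]][][[]]]]': depth seq [1 2 1 2 3 2 3 4 3 2 3 4 3 2 3 4 3 2 3 4 3 4 3 4 5 6 5 4 3 2 3 4 3 2 3 2 3 4 3 2 1 0]
  -> pairs=21 depth=6 groups=1 -> no
String 5 '[][][[][][][][][[]][[]][[[][][]][[]]][[]]]': depth seq [1 0 1 0 1 2 1 2 1 2 1 2 1 2 1 2 3 2 1 2 3 2 1 2 3 4 3 4 3 4 3 2 3 4 3 2 1 2 3 2 1 0]
  -> pairs=21 depth=4 groups=3 -> no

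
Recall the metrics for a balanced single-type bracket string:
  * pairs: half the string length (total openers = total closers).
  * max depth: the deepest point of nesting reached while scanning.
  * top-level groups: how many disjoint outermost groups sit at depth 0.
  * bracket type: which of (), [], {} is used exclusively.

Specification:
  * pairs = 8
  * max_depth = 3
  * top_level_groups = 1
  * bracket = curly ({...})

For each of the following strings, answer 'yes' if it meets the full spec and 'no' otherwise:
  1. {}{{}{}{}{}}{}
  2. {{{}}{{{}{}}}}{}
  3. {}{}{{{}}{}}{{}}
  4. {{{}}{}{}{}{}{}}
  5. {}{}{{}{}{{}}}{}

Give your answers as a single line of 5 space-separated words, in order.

Answer: no no no yes no

Derivation:
String 1 '{}{{}{}{}{}}{}': depth seq [1 0 1 2 1 2 1 2 1 2 1 0 1 0]
  -> pairs=7 depth=2 groups=3 -> no
String 2 '{{{}}{{{}{}}}}{}': depth seq [1 2 3 2 1 2 3 4 3 4 3 2 1 0 1 0]
  -> pairs=8 depth=4 groups=2 -> no
String 3 '{}{}{{{}}{}}{{}}': depth seq [1 0 1 0 1 2 3 2 1 2 1 0 1 2 1 0]
  -> pairs=8 depth=3 groups=4 -> no
String 4 '{{{}}{}{}{}{}{}}': depth seq [1 2 3 2 1 2 1 2 1 2 1 2 1 2 1 0]
  -> pairs=8 depth=3 groups=1 -> yes
String 5 '{}{}{{}{}{{}}}{}': depth seq [1 0 1 0 1 2 1 2 1 2 3 2 1 0 1 0]
  -> pairs=8 depth=3 groups=4 -> no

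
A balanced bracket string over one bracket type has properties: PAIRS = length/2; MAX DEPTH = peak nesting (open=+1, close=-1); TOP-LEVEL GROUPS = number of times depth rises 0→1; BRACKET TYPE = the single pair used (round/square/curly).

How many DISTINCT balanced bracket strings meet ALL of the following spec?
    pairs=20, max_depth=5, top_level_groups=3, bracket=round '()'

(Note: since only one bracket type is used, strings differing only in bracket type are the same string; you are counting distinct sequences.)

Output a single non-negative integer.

Answer: 286056522

Derivation:
Spec: pairs=20 depth=5 groups=3
Count(depth <= 5) = 383833287
Count(depth <= 4) = 97776765
Count(depth == 5) = 383833287 - 97776765 = 286056522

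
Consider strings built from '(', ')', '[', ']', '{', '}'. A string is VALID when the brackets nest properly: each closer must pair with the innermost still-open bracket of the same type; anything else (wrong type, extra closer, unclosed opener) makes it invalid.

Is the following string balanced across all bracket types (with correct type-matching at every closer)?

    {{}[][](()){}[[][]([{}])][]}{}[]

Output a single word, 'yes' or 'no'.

pos 0: push '{'; stack = {
pos 1: push '{'; stack = {{
pos 2: '}' matches '{'; pop; stack = {
pos 3: push '['; stack = {[
pos 4: ']' matches '['; pop; stack = {
pos 5: push '['; stack = {[
pos 6: ']' matches '['; pop; stack = {
pos 7: push '('; stack = {(
pos 8: push '('; stack = {((
pos 9: ')' matches '('; pop; stack = {(
pos 10: ')' matches '('; pop; stack = {
pos 11: push '{'; stack = {{
pos 12: '}' matches '{'; pop; stack = {
pos 13: push '['; stack = {[
pos 14: push '['; stack = {[[
pos 15: ']' matches '['; pop; stack = {[
pos 16: push '['; stack = {[[
pos 17: ']' matches '['; pop; stack = {[
pos 18: push '('; stack = {[(
pos 19: push '['; stack = {[([
pos 20: push '{'; stack = {[([{
pos 21: '}' matches '{'; pop; stack = {[([
pos 22: ']' matches '['; pop; stack = {[(
pos 23: ')' matches '('; pop; stack = {[
pos 24: ']' matches '['; pop; stack = {
pos 25: push '['; stack = {[
pos 26: ']' matches '['; pop; stack = {
pos 27: '}' matches '{'; pop; stack = (empty)
pos 28: push '{'; stack = {
pos 29: '}' matches '{'; pop; stack = (empty)
pos 30: push '['; stack = [
pos 31: ']' matches '['; pop; stack = (empty)
end: stack empty → VALID
Verdict: properly nested → yes

Answer: yes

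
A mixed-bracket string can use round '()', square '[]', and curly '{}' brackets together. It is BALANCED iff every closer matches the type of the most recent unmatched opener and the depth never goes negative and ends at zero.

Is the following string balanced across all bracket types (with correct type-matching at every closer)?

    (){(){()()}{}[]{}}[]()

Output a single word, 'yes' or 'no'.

Answer: yes

Derivation:
pos 0: push '('; stack = (
pos 1: ')' matches '('; pop; stack = (empty)
pos 2: push '{'; stack = {
pos 3: push '('; stack = {(
pos 4: ')' matches '('; pop; stack = {
pos 5: push '{'; stack = {{
pos 6: push '('; stack = {{(
pos 7: ')' matches '('; pop; stack = {{
pos 8: push '('; stack = {{(
pos 9: ')' matches '('; pop; stack = {{
pos 10: '}' matches '{'; pop; stack = {
pos 11: push '{'; stack = {{
pos 12: '}' matches '{'; pop; stack = {
pos 13: push '['; stack = {[
pos 14: ']' matches '['; pop; stack = {
pos 15: push '{'; stack = {{
pos 16: '}' matches '{'; pop; stack = {
pos 17: '}' matches '{'; pop; stack = (empty)
pos 18: push '['; stack = [
pos 19: ']' matches '['; pop; stack = (empty)
pos 20: push '('; stack = (
pos 21: ')' matches '('; pop; stack = (empty)
end: stack empty → VALID
Verdict: properly nested → yes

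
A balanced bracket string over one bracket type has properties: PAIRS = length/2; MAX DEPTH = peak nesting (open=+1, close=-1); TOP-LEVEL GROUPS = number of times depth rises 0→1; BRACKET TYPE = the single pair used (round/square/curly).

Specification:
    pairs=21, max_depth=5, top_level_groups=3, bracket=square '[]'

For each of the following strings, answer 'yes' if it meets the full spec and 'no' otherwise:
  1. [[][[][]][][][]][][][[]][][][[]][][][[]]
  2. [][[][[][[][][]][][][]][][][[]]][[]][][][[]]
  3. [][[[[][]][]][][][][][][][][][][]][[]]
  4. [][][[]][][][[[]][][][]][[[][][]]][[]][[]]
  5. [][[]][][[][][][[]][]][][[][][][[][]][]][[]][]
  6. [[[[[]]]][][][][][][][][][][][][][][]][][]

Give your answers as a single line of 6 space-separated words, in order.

String 1 '[[][[][]][][][]][][][[]][][][[]][][][[]]': depth seq [1 2 1 2 3 2 3 2 1 2 1 2 1 2 1 0 1 0 1 0 1 2 1 0 1 0 1 0 1 2 1 0 1 0 1 0 1 2 1 0]
  -> pairs=20 depth=3 groups=10 -> no
String 2 '[][[][[][[][][]][][][]][][][[]]][[]][][][[]]': depth seq [1 0 1 2 1 2 3 2 3 4 3 4 3 4 3 2 3 2 3 2 3 2 1 2 1 2 1 2 3 2 1 0 1 2 1 0 1 0 1 0 1 2 1 0]
  -> pairs=22 depth=4 groups=6 -> no
String 3 '[][[[[][]][]][][][][][][][][][][]][[]]': depth seq [1 0 1 2 3 4 3 4 3 2 3 2 1 2 1 2 1 2 1 2 1 2 1 2 1 2 1 2 1 2 1 2 1 0 1 2 1 0]
  -> pairs=19 depth=4 groups=3 -> no
String 4 '[][][[]][][][[[]][][][]][[[][][]]][[]][[]]': depth seq [1 0 1 0 1 2 1 0 1 0 1 0 1 2 3 2 1 2 1 2 1 2 1 0 1 2 3 2 3 2 3 2 1 0 1 2 1 0 1 2 1 0]
  -> pairs=21 depth=3 groups=9 -> no
String 5 '[][[]][][[][][][[]][]][][[][][][[][]][]][[]][]': depth seq [1 0 1 2 1 0 1 0 1 2 1 2 1 2 1 2 3 2 1 2 1 0 1 0 1 2 1 2 1 2 1 2 3 2 3 2 1 2 1 0 1 2 1 0 1 0]
  -> pairs=23 depth=3 groups=8 -> no
String 6 '[[[[[]]]][][][][][][][][][][][][][][]][][]': depth seq [1 2 3 4 5 4 3 2 1 2 1 2 1 2 1 2 1 2 1 2 1 2 1 2 1 2 1 2 1 2 1 2 1 2 1 2 1 0 1 0 1 0]
  -> pairs=21 depth=5 groups=3 -> yes

Answer: no no no no no yes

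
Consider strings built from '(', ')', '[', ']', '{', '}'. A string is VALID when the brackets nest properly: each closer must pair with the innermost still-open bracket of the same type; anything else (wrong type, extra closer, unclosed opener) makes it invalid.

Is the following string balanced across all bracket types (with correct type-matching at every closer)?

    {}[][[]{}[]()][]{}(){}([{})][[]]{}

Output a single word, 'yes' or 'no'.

pos 0: push '{'; stack = {
pos 1: '}' matches '{'; pop; stack = (empty)
pos 2: push '['; stack = [
pos 3: ']' matches '['; pop; stack = (empty)
pos 4: push '['; stack = [
pos 5: push '['; stack = [[
pos 6: ']' matches '['; pop; stack = [
pos 7: push '{'; stack = [{
pos 8: '}' matches '{'; pop; stack = [
pos 9: push '['; stack = [[
pos 10: ']' matches '['; pop; stack = [
pos 11: push '('; stack = [(
pos 12: ')' matches '('; pop; stack = [
pos 13: ']' matches '['; pop; stack = (empty)
pos 14: push '['; stack = [
pos 15: ']' matches '['; pop; stack = (empty)
pos 16: push '{'; stack = {
pos 17: '}' matches '{'; pop; stack = (empty)
pos 18: push '('; stack = (
pos 19: ')' matches '('; pop; stack = (empty)
pos 20: push '{'; stack = {
pos 21: '}' matches '{'; pop; stack = (empty)
pos 22: push '('; stack = (
pos 23: push '['; stack = ([
pos 24: push '{'; stack = ([{
pos 25: '}' matches '{'; pop; stack = ([
pos 26: saw closer ')' but top of stack is '[' (expected ']') → INVALID
Verdict: type mismatch at position 26: ')' closes '[' → no

Answer: no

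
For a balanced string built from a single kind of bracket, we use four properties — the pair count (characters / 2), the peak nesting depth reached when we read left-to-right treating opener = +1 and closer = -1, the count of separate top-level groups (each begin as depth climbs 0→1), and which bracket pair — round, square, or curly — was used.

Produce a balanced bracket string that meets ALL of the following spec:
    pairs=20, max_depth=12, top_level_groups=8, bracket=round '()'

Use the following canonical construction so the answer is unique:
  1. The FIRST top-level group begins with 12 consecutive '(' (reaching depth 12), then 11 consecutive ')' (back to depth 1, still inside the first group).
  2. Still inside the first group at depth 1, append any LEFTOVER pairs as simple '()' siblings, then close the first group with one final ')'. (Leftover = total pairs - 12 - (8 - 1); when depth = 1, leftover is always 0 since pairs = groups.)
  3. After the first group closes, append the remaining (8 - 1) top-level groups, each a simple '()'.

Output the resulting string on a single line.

Spec: pairs=20 depth=12 groups=8
Leftover pairs = 20 - 12 - (8-1) = 1
First group: deep chain of depth 12 + 1 sibling pairs
Remaining 7 groups: simple '()' each

Answer: (((((((((((()))))))))))())()()()()()()()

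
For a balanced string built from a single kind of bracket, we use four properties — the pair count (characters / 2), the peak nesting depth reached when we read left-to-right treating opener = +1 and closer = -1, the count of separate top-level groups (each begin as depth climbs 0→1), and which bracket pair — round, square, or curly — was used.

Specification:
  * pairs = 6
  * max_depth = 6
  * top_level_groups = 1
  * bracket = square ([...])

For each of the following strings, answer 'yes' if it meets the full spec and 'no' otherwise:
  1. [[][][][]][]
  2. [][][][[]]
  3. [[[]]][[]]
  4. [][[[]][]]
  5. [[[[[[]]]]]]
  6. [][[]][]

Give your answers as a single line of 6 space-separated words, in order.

String 1 '[[][][][]][]': depth seq [1 2 1 2 1 2 1 2 1 0 1 0]
  -> pairs=6 depth=2 groups=2 -> no
String 2 '[][][][[]]': depth seq [1 0 1 0 1 0 1 2 1 0]
  -> pairs=5 depth=2 groups=4 -> no
String 3 '[[[]]][[]]': depth seq [1 2 3 2 1 0 1 2 1 0]
  -> pairs=5 depth=3 groups=2 -> no
String 4 '[][[[]][]]': depth seq [1 0 1 2 3 2 1 2 1 0]
  -> pairs=5 depth=3 groups=2 -> no
String 5 '[[[[[[]]]]]]': depth seq [1 2 3 4 5 6 5 4 3 2 1 0]
  -> pairs=6 depth=6 groups=1 -> yes
String 6 '[][[]][]': depth seq [1 0 1 2 1 0 1 0]
  -> pairs=4 depth=2 groups=3 -> no

Answer: no no no no yes no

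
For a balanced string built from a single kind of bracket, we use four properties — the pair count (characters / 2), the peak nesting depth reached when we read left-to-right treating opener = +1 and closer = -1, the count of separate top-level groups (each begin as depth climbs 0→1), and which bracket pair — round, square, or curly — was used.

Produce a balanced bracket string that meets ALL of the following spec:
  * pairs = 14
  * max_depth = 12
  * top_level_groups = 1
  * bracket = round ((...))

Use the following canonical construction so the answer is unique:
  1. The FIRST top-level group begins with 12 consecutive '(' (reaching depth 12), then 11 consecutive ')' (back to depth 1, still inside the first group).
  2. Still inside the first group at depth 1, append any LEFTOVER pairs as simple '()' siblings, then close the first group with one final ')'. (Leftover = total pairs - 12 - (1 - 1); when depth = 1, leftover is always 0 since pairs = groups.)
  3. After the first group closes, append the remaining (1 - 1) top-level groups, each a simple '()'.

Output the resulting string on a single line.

Answer: (((((((((((()))))))))))()())

Derivation:
Spec: pairs=14 depth=12 groups=1
Leftover pairs = 14 - 12 - (1-1) = 2
First group: deep chain of depth 12 + 2 sibling pairs
Remaining 0 groups: simple '()' each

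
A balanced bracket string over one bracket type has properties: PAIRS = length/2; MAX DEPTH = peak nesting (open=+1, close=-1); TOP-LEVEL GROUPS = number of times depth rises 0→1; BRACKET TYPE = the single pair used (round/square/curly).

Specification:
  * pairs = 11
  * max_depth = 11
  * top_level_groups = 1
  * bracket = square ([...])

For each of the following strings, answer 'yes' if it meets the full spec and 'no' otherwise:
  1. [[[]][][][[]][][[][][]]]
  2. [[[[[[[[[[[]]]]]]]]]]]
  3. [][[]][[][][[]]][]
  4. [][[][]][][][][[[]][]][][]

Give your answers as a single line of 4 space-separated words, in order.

String 1 '[[[]][][][[]][][[][][]]]': depth seq [1 2 3 2 1 2 1 2 1 2 3 2 1 2 1 2 3 2 3 2 3 2 1 0]
  -> pairs=12 depth=3 groups=1 -> no
String 2 '[[[[[[[[[[[]]]]]]]]]]]': depth seq [1 2 3 4 5 6 7 8 9 10 11 10 9 8 7 6 5 4 3 2 1 0]
  -> pairs=11 depth=11 groups=1 -> yes
String 3 '[][[]][[][][[]]][]': depth seq [1 0 1 2 1 0 1 2 1 2 1 2 3 2 1 0 1 0]
  -> pairs=9 depth=3 groups=4 -> no
String 4 '[][[][]][][][][[[]][]][][]': depth seq [1 0 1 2 1 2 1 0 1 0 1 0 1 0 1 2 3 2 1 2 1 0 1 0 1 0]
  -> pairs=13 depth=3 groups=8 -> no

Answer: no yes no no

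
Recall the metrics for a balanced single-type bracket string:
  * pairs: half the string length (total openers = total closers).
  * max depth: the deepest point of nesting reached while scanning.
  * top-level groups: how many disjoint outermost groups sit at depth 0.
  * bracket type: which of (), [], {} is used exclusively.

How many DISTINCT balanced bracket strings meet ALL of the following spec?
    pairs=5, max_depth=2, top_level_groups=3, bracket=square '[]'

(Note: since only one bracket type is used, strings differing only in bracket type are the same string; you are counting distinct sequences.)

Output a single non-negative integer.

Spec: pairs=5 depth=2 groups=3
Count(depth <= 2) = 6
Count(depth <= 1) = 0
Count(depth == 2) = 6 - 0 = 6

Answer: 6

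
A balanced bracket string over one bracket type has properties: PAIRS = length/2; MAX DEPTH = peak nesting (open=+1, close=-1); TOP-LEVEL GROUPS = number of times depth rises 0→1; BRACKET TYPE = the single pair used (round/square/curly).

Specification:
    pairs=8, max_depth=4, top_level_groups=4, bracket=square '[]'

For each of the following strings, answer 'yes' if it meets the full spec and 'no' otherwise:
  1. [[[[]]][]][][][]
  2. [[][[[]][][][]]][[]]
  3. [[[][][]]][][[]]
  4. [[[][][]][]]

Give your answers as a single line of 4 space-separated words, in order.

String 1 '[[[[]]][]][][][]': depth seq [1 2 3 4 3 2 1 2 1 0 1 0 1 0 1 0]
  -> pairs=8 depth=4 groups=4 -> yes
String 2 '[[][[[]][][][]]][[]]': depth seq [1 2 1 2 3 4 3 2 3 2 3 2 3 2 1 0 1 2 1 0]
  -> pairs=10 depth=4 groups=2 -> no
String 3 '[[[][][]]][][[]]': depth seq [1 2 3 2 3 2 3 2 1 0 1 0 1 2 1 0]
  -> pairs=8 depth=3 groups=3 -> no
String 4 '[[[][][]][]]': depth seq [1 2 3 2 3 2 3 2 1 2 1 0]
  -> pairs=6 depth=3 groups=1 -> no

Answer: yes no no no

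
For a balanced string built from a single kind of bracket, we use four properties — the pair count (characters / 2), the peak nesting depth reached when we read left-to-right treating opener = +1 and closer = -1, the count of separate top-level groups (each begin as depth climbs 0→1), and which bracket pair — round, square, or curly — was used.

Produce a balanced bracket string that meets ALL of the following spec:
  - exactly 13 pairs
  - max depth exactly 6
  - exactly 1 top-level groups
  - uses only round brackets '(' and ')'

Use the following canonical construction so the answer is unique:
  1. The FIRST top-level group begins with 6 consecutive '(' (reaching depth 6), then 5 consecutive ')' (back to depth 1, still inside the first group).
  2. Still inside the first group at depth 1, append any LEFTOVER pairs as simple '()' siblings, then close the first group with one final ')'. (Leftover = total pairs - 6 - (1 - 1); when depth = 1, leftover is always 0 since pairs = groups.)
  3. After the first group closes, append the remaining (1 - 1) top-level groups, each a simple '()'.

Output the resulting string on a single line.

Spec: pairs=13 depth=6 groups=1
Leftover pairs = 13 - 6 - (1-1) = 7
First group: deep chain of depth 6 + 7 sibling pairs
Remaining 0 groups: simple '()' each

Answer: (((((()))))()()()()()()())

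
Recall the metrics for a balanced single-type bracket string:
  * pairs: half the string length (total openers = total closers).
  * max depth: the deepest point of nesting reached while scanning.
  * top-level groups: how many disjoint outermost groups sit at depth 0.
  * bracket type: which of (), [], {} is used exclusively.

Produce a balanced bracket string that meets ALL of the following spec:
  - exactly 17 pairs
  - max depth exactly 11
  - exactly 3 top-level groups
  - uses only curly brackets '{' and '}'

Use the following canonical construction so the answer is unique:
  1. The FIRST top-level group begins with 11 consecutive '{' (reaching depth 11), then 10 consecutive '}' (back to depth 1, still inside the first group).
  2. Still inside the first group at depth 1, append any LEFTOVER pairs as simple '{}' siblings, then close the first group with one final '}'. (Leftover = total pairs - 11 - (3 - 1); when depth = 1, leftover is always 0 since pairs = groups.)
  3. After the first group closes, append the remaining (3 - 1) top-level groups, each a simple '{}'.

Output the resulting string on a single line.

Spec: pairs=17 depth=11 groups=3
Leftover pairs = 17 - 11 - (3-1) = 4
First group: deep chain of depth 11 + 4 sibling pairs
Remaining 2 groups: simple '{}' each

Answer: {{{{{{{{{{{}}}}}}}}}}{}{}{}{}}{}{}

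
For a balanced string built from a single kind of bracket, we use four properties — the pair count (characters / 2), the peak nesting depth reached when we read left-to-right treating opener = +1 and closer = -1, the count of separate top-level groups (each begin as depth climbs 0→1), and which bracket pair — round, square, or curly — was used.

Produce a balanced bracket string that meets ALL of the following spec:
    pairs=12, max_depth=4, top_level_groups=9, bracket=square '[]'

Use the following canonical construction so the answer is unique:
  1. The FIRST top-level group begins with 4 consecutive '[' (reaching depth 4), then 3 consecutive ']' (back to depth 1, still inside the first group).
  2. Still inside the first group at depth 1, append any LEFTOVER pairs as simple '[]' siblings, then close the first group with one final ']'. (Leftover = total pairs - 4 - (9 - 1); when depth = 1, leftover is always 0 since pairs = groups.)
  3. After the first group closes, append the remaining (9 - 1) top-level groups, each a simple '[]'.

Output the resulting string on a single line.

Spec: pairs=12 depth=4 groups=9
Leftover pairs = 12 - 4 - (9-1) = 0
First group: deep chain of depth 4 + 0 sibling pairs
Remaining 8 groups: simple '[]' each

Answer: [[[[]]]][][][][][][][][]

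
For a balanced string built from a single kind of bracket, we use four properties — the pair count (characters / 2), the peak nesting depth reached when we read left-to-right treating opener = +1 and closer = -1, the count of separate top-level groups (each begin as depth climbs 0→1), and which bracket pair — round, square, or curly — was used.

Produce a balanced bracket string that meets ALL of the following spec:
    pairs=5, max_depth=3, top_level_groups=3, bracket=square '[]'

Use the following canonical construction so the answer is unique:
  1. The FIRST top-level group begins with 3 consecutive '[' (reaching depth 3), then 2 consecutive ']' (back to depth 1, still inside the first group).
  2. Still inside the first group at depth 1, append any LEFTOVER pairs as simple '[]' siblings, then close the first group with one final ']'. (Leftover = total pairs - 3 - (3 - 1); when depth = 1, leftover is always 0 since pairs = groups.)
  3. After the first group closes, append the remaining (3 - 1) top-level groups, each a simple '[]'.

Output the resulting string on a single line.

Spec: pairs=5 depth=3 groups=3
Leftover pairs = 5 - 3 - (3-1) = 0
First group: deep chain of depth 3 + 0 sibling pairs
Remaining 2 groups: simple '[]' each

Answer: [[[]]][][]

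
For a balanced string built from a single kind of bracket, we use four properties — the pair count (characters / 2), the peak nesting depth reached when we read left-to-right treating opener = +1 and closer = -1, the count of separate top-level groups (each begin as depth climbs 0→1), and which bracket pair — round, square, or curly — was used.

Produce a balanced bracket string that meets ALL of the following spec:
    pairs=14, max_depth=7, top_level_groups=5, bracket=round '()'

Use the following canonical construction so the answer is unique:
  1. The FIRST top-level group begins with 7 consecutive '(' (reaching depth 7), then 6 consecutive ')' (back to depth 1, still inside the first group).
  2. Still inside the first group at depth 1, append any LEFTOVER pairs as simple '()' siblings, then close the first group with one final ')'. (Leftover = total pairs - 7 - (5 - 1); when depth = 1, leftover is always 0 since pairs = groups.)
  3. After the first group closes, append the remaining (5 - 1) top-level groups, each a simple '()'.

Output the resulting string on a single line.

Answer: ((((((())))))()()())()()()()

Derivation:
Spec: pairs=14 depth=7 groups=5
Leftover pairs = 14 - 7 - (5-1) = 3
First group: deep chain of depth 7 + 3 sibling pairs
Remaining 4 groups: simple '()' each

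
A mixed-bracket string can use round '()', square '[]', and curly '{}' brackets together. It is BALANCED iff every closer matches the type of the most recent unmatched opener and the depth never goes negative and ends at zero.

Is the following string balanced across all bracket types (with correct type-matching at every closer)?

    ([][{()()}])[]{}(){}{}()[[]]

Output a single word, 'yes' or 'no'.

pos 0: push '('; stack = (
pos 1: push '['; stack = ([
pos 2: ']' matches '['; pop; stack = (
pos 3: push '['; stack = ([
pos 4: push '{'; stack = ([{
pos 5: push '('; stack = ([{(
pos 6: ')' matches '('; pop; stack = ([{
pos 7: push '('; stack = ([{(
pos 8: ')' matches '('; pop; stack = ([{
pos 9: '}' matches '{'; pop; stack = ([
pos 10: ']' matches '['; pop; stack = (
pos 11: ')' matches '('; pop; stack = (empty)
pos 12: push '['; stack = [
pos 13: ']' matches '['; pop; stack = (empty)
pos 14: push '{'; stack = {
pos 15: '}' matches '{'; pop; stack = (empty)
pos 16: push '('; stack = (
pos 17: ')' matches '('; pop; stack = (empty)
pos 18: push '{'; stack = {
pos 19: '}' matches '{'; pop; stack = (empty)
pos 20: push '{'; stack = {
pos 21: '}' matches '{'; pop; stack = (empty)
pos 22: push '('; stack = (
pos 23: ')' matches '('; pop; stack = (empty)
pos 24: push '['; stack = [
pos 25: push '['; stack = [[
pos 26: ']' matches '['; pop; stack = [
pos 27: ']' matches '['; pop; stack = (empty)
end: stack empty → VALID
Verdict: properly nested → yes

Answer: yes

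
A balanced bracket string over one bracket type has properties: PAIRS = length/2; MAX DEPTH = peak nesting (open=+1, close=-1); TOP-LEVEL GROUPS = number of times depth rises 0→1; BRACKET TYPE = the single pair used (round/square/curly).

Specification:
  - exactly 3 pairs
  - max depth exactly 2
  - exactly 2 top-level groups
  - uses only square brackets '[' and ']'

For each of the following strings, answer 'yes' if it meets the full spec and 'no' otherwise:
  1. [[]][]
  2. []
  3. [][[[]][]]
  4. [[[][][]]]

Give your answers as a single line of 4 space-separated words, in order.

String 1 '[[]][]': depth seq [1 2 1 0 1 0]
  -> pairs=3 depth=2 groups=2 -> yes
String 2 '[]': depth seq [1 0]
  -> pairs=1 depth=1 groups=1 -> no
String 3 '[][[[]][]]': depth seq [1 0 1 2 3 2 1 2 1 0]
  -> pairs=5 depth=3 groups=2 -> no
String 4 '[[[][][]]]': depth seq [1 2 3 2 3 2 3 2 1 0]
  -> pairs=5 depth=3 groups=1 -> no

Answer: yes no no no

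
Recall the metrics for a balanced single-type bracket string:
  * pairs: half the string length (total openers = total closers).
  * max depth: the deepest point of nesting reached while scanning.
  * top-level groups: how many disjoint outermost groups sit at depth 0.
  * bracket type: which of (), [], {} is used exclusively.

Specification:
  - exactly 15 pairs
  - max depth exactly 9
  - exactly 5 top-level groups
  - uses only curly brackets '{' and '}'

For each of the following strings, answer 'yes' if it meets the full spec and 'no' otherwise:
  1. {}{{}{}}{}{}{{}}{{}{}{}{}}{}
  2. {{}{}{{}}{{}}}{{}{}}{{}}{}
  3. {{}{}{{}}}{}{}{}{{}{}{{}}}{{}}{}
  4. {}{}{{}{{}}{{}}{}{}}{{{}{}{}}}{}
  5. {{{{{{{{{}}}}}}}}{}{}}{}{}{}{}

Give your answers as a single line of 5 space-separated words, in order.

Answer: no no no no yes

Derivation:
String 1 '{}{{}{}}{}{}{{}}{{}{}{}{}}{}': depth seq [1 0 1 2 1 2 1 0 1 0 1 0 1 2 1 0 1 2 1 2 1 2 1 2 1 0 1 0]
  -> pairs=14 depth=2 groups=7 -> no
String 2 '{{}{}{{}}{{}}}{{}{}}{{}}{}': depth seq [1 2 1 2 1 2 3 2 1 2 3 2 1 0 1 2 1 2 1 0 1 2 1 0 1 0]
  -> pairs=13 depth=3 groups=4 -> no
String 3 '{{}{}{{}}}{}{}{}{{}{}{{}}}{{}}{}': depth seq [1 2 1 2 1 2 3 2 1 0 1 0 1 0 1 0 1 2 1 2 1 2 3 2 1 0 1 2 1 0 1 0]
  -> pairs=16 depth=3 groups=7 -> no
String 4 '{}{}{{}{{}}{{}}{}{}}{{{}{}{}}}{}': depth seq [1 0 1 0 1 2 1 2 3 2 1 2 3 2 1 2 1 2 1 0 1 2 3 2 3 2 3 2 1 0 1 0]
  -> pairs=16 depth=3 groups=5 -> no
String 5 '{{{{{{{{{}}}}}}}}{}{}}{}{}{}{}': depth seq [1 2 3 4 5 6 7 8 9 8 7 6 5 4 3 2 1 2 1 2 1 0 1 0 1 0 1 0 1 0]
  -> pairs=15 depth=9 groups=5 -> yes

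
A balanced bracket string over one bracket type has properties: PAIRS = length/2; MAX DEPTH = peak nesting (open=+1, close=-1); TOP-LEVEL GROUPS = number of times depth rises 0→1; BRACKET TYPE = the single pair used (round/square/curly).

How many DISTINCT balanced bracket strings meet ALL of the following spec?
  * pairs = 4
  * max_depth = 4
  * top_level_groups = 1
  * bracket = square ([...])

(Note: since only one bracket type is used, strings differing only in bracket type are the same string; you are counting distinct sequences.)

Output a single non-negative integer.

Spec: pairs=4 depth=4 groups=1
Count(depth <= 4) = 5
Count(depth <= 3) = 4
Count(depth == 4) = 5 - 4 = 1

Answer: 1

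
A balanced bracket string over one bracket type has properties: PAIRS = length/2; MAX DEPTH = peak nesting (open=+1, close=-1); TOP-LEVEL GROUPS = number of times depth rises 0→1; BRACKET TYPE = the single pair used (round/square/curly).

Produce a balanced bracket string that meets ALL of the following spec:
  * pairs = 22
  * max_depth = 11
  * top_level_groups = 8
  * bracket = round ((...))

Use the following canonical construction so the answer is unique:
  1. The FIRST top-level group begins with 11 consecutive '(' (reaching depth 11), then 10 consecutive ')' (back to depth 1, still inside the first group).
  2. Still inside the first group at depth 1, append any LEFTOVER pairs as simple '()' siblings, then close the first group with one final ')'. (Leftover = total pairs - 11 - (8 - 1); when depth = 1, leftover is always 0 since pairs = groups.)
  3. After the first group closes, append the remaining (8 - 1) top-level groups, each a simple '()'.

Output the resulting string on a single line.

Spec: pairs=22 depth=11 groups=8
Leftover pairs = 22 - 11 - (8-1) = 4
First group: deep chain of depth 11 + 4 sibling pairs
Remaining 7 groups: simple '()' each

Answer: ((((((((((())))))))))()()()())()()()()()()()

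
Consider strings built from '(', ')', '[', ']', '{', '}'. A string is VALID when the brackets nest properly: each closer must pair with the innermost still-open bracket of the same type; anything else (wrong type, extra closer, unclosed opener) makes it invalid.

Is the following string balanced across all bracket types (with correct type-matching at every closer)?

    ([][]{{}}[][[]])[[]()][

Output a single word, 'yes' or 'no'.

pos 0: push '('; stack = (
pos 1: push '['; stack = ([
pos 2: ']' matches '['; pop; stack = (
pos 3: push '['; stack = ([
pos 4: ']' matches '['; pop; stack = (
pos 5: push '{'; stack = ({
pos 6: push '{'; stack = ({{
pos 7: '}' matches '{'; pop; stack = ({
pos 8: '}' matches '{'; pop; stack = (
pos 9: push '['; stack = ([
pos 10: ']' matches '['; pop; stack = (
pos 11: push '['; stack = ([
pos 12: push '['; stack = ([[
pos 13: ']' matches '['; pop; stack = ([
pos 14: ']' matches '['; pop; stack = (
pos 15: ')' matches '('; pop; stack = (empty)
pos 16: push '['; stack = [
pos 17: push '['; stack = [[
pos 18: ']' matches '['; pop; stack = [
pos 19: push '('; stack = [(
pos 20: ')' matches '('; pop; stack = [
pos 21: ']' matches '['; pop; stack = (empty)
pos 22: push '['; stack = [
end: stack still non-empty ([) → INVALID
Verdict: unclosed openers at end: [ → no

Answer: no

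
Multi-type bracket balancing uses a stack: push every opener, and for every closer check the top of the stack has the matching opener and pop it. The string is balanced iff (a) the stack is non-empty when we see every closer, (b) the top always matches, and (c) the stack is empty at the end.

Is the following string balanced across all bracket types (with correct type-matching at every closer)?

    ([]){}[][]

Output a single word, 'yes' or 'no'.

pos 0: push '('; stack = (
pos 1: push '['; stack = ([
pos 2: ']' matches '['; pop; stack = (
pos 3: ')' matches '('; pop; stack = (empty)
pos 4: push '{'; stack = {
pos 5: '}' matches '{'; pop; stack = (empty)
pos 6: push '['; stack = [
pos 7: ']' matches '['; pop; stack = (empty)
pos 8: push '['; stack = [
pos 9: ']' matches '['; pop; stack = (empty)
end: stack empty → VALID
Verdict: properly nested → yes

Answer: yes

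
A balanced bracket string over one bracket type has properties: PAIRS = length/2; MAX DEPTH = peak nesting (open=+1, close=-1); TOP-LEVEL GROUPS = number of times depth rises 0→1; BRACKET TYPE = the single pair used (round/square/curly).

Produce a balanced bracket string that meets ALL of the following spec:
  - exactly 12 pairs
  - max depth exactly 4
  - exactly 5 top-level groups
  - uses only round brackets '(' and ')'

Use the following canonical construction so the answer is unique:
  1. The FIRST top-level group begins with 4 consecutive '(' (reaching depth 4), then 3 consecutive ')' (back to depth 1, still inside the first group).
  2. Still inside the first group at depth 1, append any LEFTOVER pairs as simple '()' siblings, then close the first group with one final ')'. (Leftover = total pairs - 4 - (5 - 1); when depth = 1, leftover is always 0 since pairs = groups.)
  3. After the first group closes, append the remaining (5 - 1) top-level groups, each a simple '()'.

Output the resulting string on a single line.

Spec: pairs=12 depth=4 groups=5
Leftover pairs = 12 - 4 - (5-1) = 4
First group: deep chain of depth 4 + 4 sibling pairs
Remaining 4 groups: simple '()' each

Answer: (((()))()()()())()()()()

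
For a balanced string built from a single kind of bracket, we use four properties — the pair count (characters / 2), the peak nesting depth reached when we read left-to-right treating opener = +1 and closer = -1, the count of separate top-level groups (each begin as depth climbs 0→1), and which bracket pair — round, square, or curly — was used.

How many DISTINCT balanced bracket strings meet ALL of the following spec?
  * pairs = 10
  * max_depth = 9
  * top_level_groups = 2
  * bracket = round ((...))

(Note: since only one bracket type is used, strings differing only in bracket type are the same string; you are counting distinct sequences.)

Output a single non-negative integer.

Answer: 2

Derivation:
Spec: pairs=10 depth=9 groups=2
Count(depth <= 9) = 4862
Count(depth <= 8) = 4860
Count(depth == 9) = 4862 - 4860 = 2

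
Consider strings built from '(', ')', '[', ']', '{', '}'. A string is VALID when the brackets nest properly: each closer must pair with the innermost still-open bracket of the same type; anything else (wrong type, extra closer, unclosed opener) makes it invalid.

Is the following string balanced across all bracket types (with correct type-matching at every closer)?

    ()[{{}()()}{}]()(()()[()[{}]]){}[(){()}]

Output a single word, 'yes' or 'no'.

pos 0: push '('; stack = (
pos 1: ')' matches '('; pop; stack = (empty)
pos 2: push '['; stack = [
pos 3: push '{'; stack = [{
pos 4: push '{'; stack = [{{
pos 5: '}' matches '{'; pop; stack = [{
pos 6: push '('; stack = [{(
pos 7: ')' matches '('; pop; stack = [{
pos 8: push '('; stack = [{(
pos 9: ')' matches '('; pop; stack = [{
pos 10: '}' matches '{'; pop; stack = [
pos 11: push '{'; stack = [{
pos 12: '}' matches '{'; pop; stack = [
pos 13: ']' matches '['; pop; stack = (empty)
pos 14: push '('; stack = (
pos 15: ')' matches '('; pop; stack = (empty)
pos 16: push '('; stack = (
pos 17: push '('; stack = ((
pos 18: ')' matches '('; pop; stack = (
pos 19: push '('; stack = ((
pos 20: ')' matches '('; pop; stack = (
pos 21: push '['; stack = ([
pos 22: push '('; stack = ([(
pos 23: ')' matches '('; pop; stack = ([
pos 24: push '['; stack = ([[
pos 25: push '{'; stack = ([[{
pos 26: '}' matches '{'; pop; stack = ([[
pos 27: ']' matches '['; pop; stack = ([
pos 28: ']' matches '['; pop; stack = (
pos 29: ')' matches '('; pop; stack = (empty)
pos 30: push '{'; stack = {
pos 31: '}' matches '{'; pop; stack = (empty)
pos 32: push '['; stack = [
pos 33: push '('; stack = [(
pos 34: ')' matches '('; pop; stack = [
pos 35: push '{'; stack = [{
pos 36: push '('; stack = [{(
pos 37: ')' matches '('; pop; stack = [{
pos 38: '}' matches '{'; pop; stack = [
pos 39: ']' matches '['; pop; stack = (empty)
end: stack empty → VALID
Verdict: properly nested → yes

Answer: yes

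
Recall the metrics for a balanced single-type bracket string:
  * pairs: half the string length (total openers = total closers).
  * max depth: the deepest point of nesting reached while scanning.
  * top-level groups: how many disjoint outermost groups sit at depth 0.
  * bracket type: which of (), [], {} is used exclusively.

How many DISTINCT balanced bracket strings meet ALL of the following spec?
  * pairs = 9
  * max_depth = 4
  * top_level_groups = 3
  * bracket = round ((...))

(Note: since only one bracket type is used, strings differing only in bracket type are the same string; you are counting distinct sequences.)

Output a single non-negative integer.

Spec: pairs=9 depth=4 groups=3
Count(depth <= 4) = 809
Count(depth <= 3) = 416
Count(depth == 4) = 809 - 416 = 393

Answer: 393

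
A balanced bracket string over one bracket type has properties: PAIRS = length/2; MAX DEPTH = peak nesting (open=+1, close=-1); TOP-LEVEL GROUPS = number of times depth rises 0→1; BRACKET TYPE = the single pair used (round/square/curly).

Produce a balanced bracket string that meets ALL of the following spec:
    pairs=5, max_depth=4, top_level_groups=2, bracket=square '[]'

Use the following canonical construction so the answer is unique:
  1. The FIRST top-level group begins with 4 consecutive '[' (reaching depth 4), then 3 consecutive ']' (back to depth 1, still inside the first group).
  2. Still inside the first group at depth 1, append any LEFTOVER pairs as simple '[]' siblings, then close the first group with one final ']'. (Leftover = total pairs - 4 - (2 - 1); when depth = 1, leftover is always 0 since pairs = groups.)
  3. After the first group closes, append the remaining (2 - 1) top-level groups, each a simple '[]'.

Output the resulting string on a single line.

Answer: [[[[]]]][]

Derivation:
Spec: pairs=5 depth=4 groups=2
Leftover pairs = 5 - 4 - (2-1) = 0
First group: deep chain of depth 4 + 0 sibling pairs
Remaining 1 groups: simple '[]' each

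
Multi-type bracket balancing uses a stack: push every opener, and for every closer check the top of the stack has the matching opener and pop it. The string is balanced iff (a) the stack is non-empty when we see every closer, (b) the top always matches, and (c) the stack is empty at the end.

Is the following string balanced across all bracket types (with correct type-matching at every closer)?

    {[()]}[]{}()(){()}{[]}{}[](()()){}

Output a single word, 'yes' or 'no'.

pos 0: push '{'; stack = {
pos 1: push '['; stack = {[
pos 2: push '('; stack = {[(
pos 3: ')' matches '('; pop; stack = {[
pos 4: ']' matches '['; pop; stack = {
pos 5: '}' matches '{'; pop; stack = (empty)
pos 6: push '['; stack = [
pos 7: ']' matches '['; pop; stack = (empty)
pos 8: push '{'; stack = {
pos 9: '}' matches '{'; pop; stack = (empty)
pos 10: push '('; stack = (
pos 11: ')' matches '('; pop; stack = (empty)
pos 12: push '('; stack = (
pos 13: ')' matches '('; pop; stack = (empty)
pos 14: push '{'; stack = {
pos 15: push '('; stack = {(
pos 16: ')' matches '('; pop; stack = {
pos 17: '}' matches '{'; pop; stack = (empty)
pos 18: push '{'; stack = {
pos 19: push '['; stack = {[
pos 20: ']' matches '['; pop; stack = {
pos 21: '}' matches '{'; pop; stack = (empty)
pos 22: push '{'; stack = {
pos 23: '}' matches '{'; pop; stack = (empty)
pos 24: push '['; stack = [
pos 25: ']' matches '['; pop; stack = (empty)
pos 26: push '('; stack = (
pos 27: push '('; stack = ((
pos 28: ')' matches '('; pop; stack = (
pos 29: push '('; stack = ((
pos 30: ')' matches '('; pop; stack = (
pos 31: ')' matches '('; pop; stack = (empty)
pos 32: push '{'; stack = {
pos 33: '}' matches '{'; pop; stack = (empty)
end: stack empty → VALID
Verdict: properly nested → yes

Answer: yes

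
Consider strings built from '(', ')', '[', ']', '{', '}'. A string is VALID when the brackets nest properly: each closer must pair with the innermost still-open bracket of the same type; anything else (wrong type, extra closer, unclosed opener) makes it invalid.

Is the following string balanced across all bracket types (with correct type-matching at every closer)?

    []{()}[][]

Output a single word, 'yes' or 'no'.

Answer: yes

Derivation:
pos 0: push '['; stack = [
pos 1: ']' matches '['; pop; stack = (empty)
pos 2: push '{'; stack = {
pos 3: push '('; stack = {(
pos 4: ')' matches '('; pop; stack = {
pos 5: '}' matches '{'; pop; stack = (empty)
pos 6: push '['; stack = [
pos 7: ']' matches '['; pop; stack = (empty)
pos 8: push '['; stack = [
pos 9: ']' matches '['; pop; stack = (empty)
end: stack empty → VALID
Verdict: properly nested → yes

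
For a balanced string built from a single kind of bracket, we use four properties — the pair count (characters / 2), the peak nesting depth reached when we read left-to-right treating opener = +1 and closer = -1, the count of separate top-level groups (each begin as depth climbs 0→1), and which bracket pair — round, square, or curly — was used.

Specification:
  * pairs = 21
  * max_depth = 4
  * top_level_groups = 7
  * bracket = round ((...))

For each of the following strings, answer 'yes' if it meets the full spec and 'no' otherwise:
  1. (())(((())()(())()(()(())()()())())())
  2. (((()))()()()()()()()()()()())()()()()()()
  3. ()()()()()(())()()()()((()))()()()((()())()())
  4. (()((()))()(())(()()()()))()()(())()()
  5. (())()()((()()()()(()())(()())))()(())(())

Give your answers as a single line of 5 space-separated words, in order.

String 1 '(())(((())()(())()(()(())()()())())())': depth seq [1 2 1 0 1 2 3 4 3 2 3 2 3 4 3 2 3 2 3 4 3 4 5 4 3 4 3 4 3 4 3 2 3 2 1 2 1 0]
  -> pairs=19 depth=5 groups=2 -> no
String 2 '(((()))()()()()()()()()()()())()()()()()()': depth seq [1 2 3 4 3 2 1 2 1 2 1 2 1 2 1 2 1 2 1 2 1 2 1 2 1 2 1 2 1 0 1 0 1 0 1 0 1 0 1 0 1 0]
  -> pairs=21 depth=4 groups=7 -> yes
String 3 '()()()()()(())()()()()((()))()()()((()())()())': depth seq [1 0 1 0 1 0 1 0 1 0 1 2 1 0 1 0 1 0 1 0 1 0 1 2 3 2 1 0 1 0 1 0 1 0 1 2 3 2 3 2 1 2 1 2 1 0]
  -> pairs=23 depth=3 groups=15 -> no
String 4 '(()((()))()(())(()()()()))()()(())()()': depth seq [1 2 1 2 3 4 3 2 1 2 1 2 3 2 1 2 3 2 3 2 3 2 3 2 1 0 1 0 1 0 1 2 1 0 1 0 1 0]
  -> pairs=19 depth=4 groups=6 -> no
String 5 '(())()()((()()()()(()())(()())))()(())(())': depth seq [1 2 1 0 1 0 1 0 1 2 3 2 3 2 3 2 3 2 3 4 3 4 3 2 3 4 3 4 3 2 1 0 1 0 1 2 1 0 1 2 1 0]
  -> pairs=21 depth=4 groups=7 -> yes

Answer: no yes no no yes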